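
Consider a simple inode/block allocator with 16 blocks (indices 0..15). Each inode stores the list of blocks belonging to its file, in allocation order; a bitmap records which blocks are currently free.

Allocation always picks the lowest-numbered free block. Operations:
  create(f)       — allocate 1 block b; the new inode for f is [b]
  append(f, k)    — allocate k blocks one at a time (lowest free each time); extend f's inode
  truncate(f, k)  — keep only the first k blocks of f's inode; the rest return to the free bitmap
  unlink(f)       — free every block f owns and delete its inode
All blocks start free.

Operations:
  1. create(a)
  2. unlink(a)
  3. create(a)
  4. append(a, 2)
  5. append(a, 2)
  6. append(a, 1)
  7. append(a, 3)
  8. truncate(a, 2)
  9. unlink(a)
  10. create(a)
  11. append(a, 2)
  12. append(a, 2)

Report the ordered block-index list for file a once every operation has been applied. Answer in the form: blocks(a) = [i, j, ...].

after create(a) → a:[0]  free=[F...............]
after unlink(a) →   free=[................]
after create(a) → a:[0]  free=[F...............]
after append(a, 2) → a:[0, 1, 2]  free=[FFF.............]
after append(a, 2) → a:[0, 1, 2, 3, 4]  free=[FFFFF...........]
after append(a, 1) → a:[0, 1, 2, 3, 4, 5]  free=[FFFFFF..........]
after append(a, 3) → a:[0, 1, 2, 3, 4, 5, 6, 7, 8]  free=[FFFFFFFFF.......]
after truncate(a, 2) → a:[0, 1]  free=[FF..............]
after unlink(a) →   free=[................]
after create(a) → a:[0]  free=[F...............]
after append(a, 2) → a:[0, 1, 2]  free=[FFF.............]
after append(a, 2) → a:[0, 1, 2, 3, 4]  free=[FFFFF...........]

blocks(a) = [0, 1, 2, 3, 4]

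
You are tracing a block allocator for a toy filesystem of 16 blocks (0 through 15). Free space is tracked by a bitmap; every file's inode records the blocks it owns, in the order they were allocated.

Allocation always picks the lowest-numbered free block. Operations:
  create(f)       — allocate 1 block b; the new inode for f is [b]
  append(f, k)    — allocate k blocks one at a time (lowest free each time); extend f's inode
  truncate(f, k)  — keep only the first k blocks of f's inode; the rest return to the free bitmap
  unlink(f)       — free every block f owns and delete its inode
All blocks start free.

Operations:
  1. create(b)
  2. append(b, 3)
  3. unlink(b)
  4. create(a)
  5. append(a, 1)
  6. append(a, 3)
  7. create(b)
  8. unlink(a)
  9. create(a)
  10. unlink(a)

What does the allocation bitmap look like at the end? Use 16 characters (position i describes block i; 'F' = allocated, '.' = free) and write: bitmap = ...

after create(b) → b:[0]  free=[F...............]
after append(b, 3) → b:[0, 1, 2, 3]  free=[FFFF............]
after unlink(b) →   free=[................]
after create(a) → a:[0]  free=[F...............]
after append(a, 1) → a:[0, 1]  free=[FF..............]
after append(a, 3) → a:[0, 1, 2, 3, 4]  free=[FFFFF...........]
after create(b) → a:[0, 1, 2, 3, 4], b:[5]  free=[FFFFFF..........]
after unlink(a) → b:[5]  free=[.....F..........]
after create(a) → a:[0], b:[5]  free=[F....F..........]
after unlink(a) → b:[5]  free=[.....F..........]

bitmap = .....F..........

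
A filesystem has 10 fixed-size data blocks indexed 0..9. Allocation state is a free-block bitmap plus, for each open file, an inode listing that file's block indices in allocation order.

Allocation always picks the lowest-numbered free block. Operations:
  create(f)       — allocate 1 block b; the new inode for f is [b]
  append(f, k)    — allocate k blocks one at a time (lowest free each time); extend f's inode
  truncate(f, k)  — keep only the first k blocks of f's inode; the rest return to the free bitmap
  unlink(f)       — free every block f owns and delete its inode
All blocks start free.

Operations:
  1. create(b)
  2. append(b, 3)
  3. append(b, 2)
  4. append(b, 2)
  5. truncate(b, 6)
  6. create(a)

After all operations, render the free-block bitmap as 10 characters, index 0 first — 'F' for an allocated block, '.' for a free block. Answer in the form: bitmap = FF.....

after create(b) → b:[0]  free=[F.........]
after append(b, 3) → b:[0, 1, 2, 3]  free=[FFFF......]
after append(b, 2) → b:[0, 1, 2, 3, 4, 5]  free=[FFFFFF....]
after append(b, 2) → b:[0, 1, 2, 3, 4, 5, 6, 7]  free=[FFFFFFFF..]
after truncate(b, 6) → b:[0, 1, 2, 3, 4, 5]  free=[FFFFFF....]
after create(a) → a:[6], b:[0, 1, 2, 3, 4, 5]  free=[FFFFFFF...]

bitmap = FFFFFFF...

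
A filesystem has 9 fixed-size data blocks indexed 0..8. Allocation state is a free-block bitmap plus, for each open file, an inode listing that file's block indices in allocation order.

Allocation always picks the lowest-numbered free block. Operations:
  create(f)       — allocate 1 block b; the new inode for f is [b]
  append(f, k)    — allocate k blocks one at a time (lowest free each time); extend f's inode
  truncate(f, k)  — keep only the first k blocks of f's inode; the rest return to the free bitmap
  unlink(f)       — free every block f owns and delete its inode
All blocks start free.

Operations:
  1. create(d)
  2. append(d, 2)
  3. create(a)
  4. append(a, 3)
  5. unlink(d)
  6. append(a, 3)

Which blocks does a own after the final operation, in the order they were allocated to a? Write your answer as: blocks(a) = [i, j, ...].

blocks(a) = [3, 4, 5, 6, 0, 1, 2]

after create(d) → d:[0]  free=[F........]
after append(d, 2) → d:[0, 1, 2]  free=[FFF......]
after create(a) → a:[3], d:[0, 1, 2]  free=[FFFF.....]
after append(a, 3) → a:[3, 4, 5, 6], d:[0, 1, 2]  free=[FFFFFFF..]
after unlink(d) → a:[3, 4, 5, 6]  free=[...FFFF..]
after append(a, 3) → a:[3, 4, 5, 6, 0, 1, 2]  free=[FFFFFFF..]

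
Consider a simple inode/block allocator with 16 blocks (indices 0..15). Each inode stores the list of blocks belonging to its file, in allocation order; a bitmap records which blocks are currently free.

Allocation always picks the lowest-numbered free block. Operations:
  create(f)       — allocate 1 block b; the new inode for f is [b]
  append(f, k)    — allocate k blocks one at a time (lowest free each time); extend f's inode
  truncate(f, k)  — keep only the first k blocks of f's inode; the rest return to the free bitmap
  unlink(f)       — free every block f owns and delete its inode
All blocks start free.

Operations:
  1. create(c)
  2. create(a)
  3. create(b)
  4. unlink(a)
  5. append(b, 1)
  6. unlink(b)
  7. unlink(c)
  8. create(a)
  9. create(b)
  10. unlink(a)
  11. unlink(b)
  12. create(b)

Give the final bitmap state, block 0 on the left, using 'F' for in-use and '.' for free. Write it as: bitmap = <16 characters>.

[1] create(c) — c=0 (map F...............)
[2] create(a) — a=1 c=0 (map FF..............)
[3] create(b) — a=1 b=2 c=0 (map FFF.............)
[4] unlink(a) — b=2 c=0 (map F.F.............)
[5] append(b, 1) — b=2,1 c=0 (map FFF.............)
[6] unlink(b) — c=0 (map F...............)
[7] unlink(c) —  (map ................)
[8] create(a) — a=0 (map F...............)
[9] create(b) — a=0 b=1 (map FF..............)
[10] unlink(a) — b=1 (map .F..............)
[11] unlink(b) —  (map ................)
[12] create(b) — b=0 (map F...............)

bitmap = F...............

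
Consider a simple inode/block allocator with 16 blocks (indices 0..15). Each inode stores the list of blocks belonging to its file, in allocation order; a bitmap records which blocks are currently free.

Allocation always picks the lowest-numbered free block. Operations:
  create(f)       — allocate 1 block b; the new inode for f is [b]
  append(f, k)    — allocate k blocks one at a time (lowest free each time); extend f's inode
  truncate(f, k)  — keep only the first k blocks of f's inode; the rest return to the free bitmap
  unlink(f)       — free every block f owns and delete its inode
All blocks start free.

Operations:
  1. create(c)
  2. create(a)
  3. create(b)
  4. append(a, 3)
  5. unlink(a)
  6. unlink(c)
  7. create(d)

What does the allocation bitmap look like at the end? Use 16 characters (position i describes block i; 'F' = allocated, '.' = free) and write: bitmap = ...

bitmap = F.F.............

create(c): bitmap=F............... | c=[0]
create(a): bitmap=FF.............. | a=[1] c=[0]
create(b): bitmap=FFF............. | a=[1] b=[2] c=[0]
append(a, 3): bitmap=FFFFFF.......... | a=[1, 3, 4, 5] b=[2] c=[0]
unlink(a): bitmap=F.F............. | b=[2] c=[0]
unlink(c): bitmap=..F............. | b=[2]
create(d): bitmap=F.F............. | b=[2] d=[0]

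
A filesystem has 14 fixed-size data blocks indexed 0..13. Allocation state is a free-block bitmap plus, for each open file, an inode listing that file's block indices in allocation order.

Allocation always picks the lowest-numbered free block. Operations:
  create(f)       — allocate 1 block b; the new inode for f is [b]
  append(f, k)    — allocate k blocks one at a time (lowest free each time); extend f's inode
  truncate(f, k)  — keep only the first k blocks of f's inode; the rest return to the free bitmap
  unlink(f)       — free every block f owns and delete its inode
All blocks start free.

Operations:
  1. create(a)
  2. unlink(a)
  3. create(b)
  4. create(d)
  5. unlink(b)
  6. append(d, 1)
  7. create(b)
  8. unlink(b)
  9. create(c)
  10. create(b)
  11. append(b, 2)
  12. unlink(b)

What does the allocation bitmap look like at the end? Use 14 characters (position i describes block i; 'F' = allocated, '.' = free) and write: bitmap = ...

bitmap = FFF...........

after create(a) → a:[0]  free=[F.............]
after unlink(a) →   free=[..............]
after create(b) → b:[0]  free=[F.............]
after create(d) → b:[0], d:[1]  free=[FF............]
after unlink(b) → d:[1]  free=[.F............]
after append(d, 1) → d:[1, 0]  free=[FF............]
after create(b) → b:[2], d:[1, 0]  free=[FFF...........]
after unlink(b) → d:[1, 0]  free=[FF............]
after create(c) → c:[2], d:[1, 0]  free=[FFF...........]
after create(b) → b:[3], c:[2], d:[1, 0]  free=[FFFF..........]
after append(b, 2) → b:[3, 4, 5], c:[2], d:[1, 0]  free=[FFFFFF........]
after unlink(b) → c:[2], d:[1, 0]  free=[FFF...........]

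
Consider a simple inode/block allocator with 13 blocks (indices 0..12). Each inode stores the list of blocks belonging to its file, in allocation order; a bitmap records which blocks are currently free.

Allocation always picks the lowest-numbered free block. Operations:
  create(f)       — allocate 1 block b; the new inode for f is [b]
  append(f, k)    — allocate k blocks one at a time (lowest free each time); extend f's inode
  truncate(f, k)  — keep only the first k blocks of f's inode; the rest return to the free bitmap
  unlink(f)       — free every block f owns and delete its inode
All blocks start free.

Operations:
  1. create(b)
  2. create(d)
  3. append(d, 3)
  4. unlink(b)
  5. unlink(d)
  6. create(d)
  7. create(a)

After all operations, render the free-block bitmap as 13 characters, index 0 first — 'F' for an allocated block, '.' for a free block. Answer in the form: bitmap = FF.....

[1] create(b) — b=0 (map F............)
[2] create(d) — b=0 d=1 (map FF...........)
[3] append(d, 3) — b=0 d=1,2,3,4 (map FFFFF........)
[4] unlink(b) — d=1,2,3,4 (map .FFFF........)
[5] unlink(d) —  (map .............)
[6] create(d) — d=0 (map F............)
[7] create(a) — a=1 d=0 (map FF...........)

bitmap = FF...........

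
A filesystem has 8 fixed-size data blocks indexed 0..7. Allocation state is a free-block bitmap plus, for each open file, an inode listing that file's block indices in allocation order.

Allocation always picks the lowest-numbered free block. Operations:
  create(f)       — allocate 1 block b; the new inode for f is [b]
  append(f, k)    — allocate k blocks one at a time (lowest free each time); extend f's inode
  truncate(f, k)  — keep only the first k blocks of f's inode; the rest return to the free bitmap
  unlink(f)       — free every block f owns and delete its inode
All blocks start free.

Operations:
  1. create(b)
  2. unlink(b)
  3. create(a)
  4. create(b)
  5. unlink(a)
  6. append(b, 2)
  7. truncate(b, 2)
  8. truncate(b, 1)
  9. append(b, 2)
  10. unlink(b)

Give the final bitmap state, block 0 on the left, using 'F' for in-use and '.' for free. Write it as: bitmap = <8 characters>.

[1] create(b) — b=0 (map F.......)
[2] unlink(b) —  (map ........)
[3] create(a) — a=0 (map F.......)
[4] create(b) — a=0 b=1 (map FF......)
[5] unlink(a) — b=1 (map .F......)
[6] append(b, 2) — b=1,0,2 (map FFF.....)
[7] truncate(b, 2) — b=1,0 (map FF......)
[8] truncate(b, 1) — b=1 (map .F......)
[9] append(b, 2) — b=1,0,2 (map FFF.....)
[10] unlink(b) —  (map ........)

bitmap = ........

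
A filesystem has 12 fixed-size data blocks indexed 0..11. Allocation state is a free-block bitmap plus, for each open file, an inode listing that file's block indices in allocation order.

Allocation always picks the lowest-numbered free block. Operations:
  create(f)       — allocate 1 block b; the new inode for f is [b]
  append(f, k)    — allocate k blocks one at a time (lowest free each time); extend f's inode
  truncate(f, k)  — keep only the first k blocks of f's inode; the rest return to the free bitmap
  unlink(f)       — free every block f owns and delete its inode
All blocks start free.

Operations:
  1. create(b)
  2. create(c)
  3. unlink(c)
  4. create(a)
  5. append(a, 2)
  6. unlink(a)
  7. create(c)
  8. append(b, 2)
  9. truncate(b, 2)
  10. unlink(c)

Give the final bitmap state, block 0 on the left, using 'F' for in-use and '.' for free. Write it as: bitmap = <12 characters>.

bitmap = F.F.........

create(b): bitmap=F........... | b=[0]
create(c): bitmap=FF.......... | b=[0] c=[1]
unlink(c): bitmap=F........... | b=[0]
create(a): bitmap=FF.......... | a=[1] b=[0]
append(a, 2): bitmap=FFFF........ | a=[1, 2, 3] b=[0]
unlink(a): bitmap=F........... | b=[0]
create(c): bitmap=FF.......... | b=[0] c=[1]
append(b, 2): bitmap=FFFF........ | b=[0, 2, 3] c=[1]
truncate(b, 2): bitmap=FFF......... | b=[0, 2] c=[1]
unlink(c): bitmap=F.F......... | b=[0, 2]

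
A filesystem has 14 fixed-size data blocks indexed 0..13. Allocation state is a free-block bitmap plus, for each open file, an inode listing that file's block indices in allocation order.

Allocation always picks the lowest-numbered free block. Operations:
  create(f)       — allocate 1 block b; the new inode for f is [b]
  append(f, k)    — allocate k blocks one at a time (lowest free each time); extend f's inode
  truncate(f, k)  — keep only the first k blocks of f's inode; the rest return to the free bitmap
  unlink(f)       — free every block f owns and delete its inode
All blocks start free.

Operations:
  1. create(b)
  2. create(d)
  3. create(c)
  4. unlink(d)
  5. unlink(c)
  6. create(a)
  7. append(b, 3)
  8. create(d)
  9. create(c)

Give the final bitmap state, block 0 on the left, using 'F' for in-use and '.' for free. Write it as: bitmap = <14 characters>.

bitmap = FFFFFFF.......

  1. create(b)  ⇒  F.............  {b→[0]}
  2. create(d)  ⇒  FF............  {b→[0]; d→[1]}
  3. create(c)  ⇒  FFF...........  {b→[0]; c→[2]; d→[1]}
  4. unlink(d)  ⇒  F.F...........  {b→[0]; c→[2]}
  5. unlink(c)  ⇒  F.............  {b→[0]}
  6. create(a)  ⇒  FF............  {a→[1]; b→[0]}
  7. append(b, 3)  ⇒  FFFFF.........  {a→[1]; b→[0, 2, 3, 4]}
  8. create(d)  ⇒  FFFFFF........  {a→[1]; b→[0, 2, 3, 4]; d→[5]}
  9. create(c)  ⇒  FFFFFFF.......  {a→[1]; b→[0, 2, 3, 4]; c→[6]; d→[5]}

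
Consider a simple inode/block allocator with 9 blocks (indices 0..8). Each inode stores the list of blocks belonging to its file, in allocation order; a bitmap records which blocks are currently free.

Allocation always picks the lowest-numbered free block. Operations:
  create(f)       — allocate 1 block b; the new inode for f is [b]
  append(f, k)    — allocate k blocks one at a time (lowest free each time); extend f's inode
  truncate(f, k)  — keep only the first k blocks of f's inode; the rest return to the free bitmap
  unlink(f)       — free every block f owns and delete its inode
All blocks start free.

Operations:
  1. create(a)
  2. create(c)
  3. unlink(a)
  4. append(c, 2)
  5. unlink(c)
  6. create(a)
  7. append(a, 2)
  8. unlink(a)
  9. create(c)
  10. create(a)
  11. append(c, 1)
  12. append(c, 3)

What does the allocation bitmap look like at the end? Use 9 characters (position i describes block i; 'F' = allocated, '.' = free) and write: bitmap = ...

create(a): bitmap=F........ | a=[0]
create(c): bitmap=FF....... | a=[0] c=[1]
unlink(a): bitmap=.F....... | c=[1]
append(c, 2): bitmap=FFF...... | c=[1, 0, 2]
unlink(c): bitmap=......... | 
create(a): bitmap=F........ | a=[0]
append(a, 2): bitmap=FFF...... | a=[0, 1, 2]
unlink(a): bitmap=......... | 
create(c): bitmap=F........ | c=[0]
create(a): bitmap=FF....... | a=[1] c=[0]
append(c, 1): bitmap=FFF...... | a=[1] c=[0, 2]
append(c, 3): bitmap=FFFFFF... | a=[1] c=[0, 2, 3, 4, 5]

bitmap = FFFFFF...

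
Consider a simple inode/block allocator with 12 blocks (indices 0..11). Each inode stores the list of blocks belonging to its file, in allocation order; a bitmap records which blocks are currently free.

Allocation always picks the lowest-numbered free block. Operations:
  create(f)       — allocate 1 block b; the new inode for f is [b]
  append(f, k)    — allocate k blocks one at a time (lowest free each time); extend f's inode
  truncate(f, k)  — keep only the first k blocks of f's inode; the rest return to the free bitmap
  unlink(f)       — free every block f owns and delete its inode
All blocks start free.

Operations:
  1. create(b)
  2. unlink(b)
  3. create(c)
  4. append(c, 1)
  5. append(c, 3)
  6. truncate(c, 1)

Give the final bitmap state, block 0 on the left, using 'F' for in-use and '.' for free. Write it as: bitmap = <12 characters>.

create(b): bitmap=F........... | b=[0]
unlink(b): bitmap=............ | 
create(c): bitmap=F........... | c=[0]
append(c, 1): bitmap=FF.......... | c=[0, 1]
append(c, 3): bitmap=FFFFF....... | c=[0, 1, 2, 3, 4]
truncate(c, 1): bitmap=F........... | c=[0]

bitmap = F...........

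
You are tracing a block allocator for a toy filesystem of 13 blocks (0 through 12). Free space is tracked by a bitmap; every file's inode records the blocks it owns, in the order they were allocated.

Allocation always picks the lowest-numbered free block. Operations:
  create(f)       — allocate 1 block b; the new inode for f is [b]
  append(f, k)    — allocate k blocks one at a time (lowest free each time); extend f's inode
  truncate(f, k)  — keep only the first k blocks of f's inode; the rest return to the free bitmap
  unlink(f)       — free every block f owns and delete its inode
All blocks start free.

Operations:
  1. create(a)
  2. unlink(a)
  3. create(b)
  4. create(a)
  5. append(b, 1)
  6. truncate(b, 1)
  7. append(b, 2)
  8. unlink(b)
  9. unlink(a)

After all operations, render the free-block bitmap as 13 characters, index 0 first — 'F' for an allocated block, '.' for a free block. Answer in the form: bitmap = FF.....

[1] create(a) — a=0 (map F............)
[2] unlink(a) —  (map .............)
[3] create(b) — b=0 (map F............)
[4] create(a) — a=1 b=0 (map FF...........)
[5] append(b, 1) — a=1 b=0,2 (map FFF..........)
[6] truncate(b, 1) — a=1 b=0 (map FF...........)
[7] append(b, 2) — a=1 b=0,2,3 (map FFFF.........)
[8] unlink(b) — a=1 (map .F...........)
[9] unlink(a) —  (map .............)

bitmap = .............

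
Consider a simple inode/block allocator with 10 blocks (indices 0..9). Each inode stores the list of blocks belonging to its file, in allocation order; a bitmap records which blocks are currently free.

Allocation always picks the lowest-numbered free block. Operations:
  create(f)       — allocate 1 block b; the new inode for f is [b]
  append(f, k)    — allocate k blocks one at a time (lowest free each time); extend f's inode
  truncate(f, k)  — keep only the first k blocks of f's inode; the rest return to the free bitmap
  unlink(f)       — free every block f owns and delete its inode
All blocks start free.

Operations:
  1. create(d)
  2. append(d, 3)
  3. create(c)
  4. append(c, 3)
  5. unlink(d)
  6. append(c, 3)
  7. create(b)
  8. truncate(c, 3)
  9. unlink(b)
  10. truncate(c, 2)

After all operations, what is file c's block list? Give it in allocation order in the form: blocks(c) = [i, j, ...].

after create(d) → d:[0]  free=[F.........]
after append(d, 3) → d:[0, 1, 2, 3]  free=[FFFF......]
after create(c) → c:[4], d:[0, 1, 2, 3]  free=[FFFFF.....]
after append(c, 3) → c:[4, 5, 6, 7], d:[0, 1, 2, 3]  free=[FFFFFFFF..]
after unlink(d) → c:[4, 5, 6, 7]  free=[....FFFF..]
after append(c, 3) → c:[4, 5, 6, 7, 0, 1, 2]  free=[FFF.FFFF..]
after create(b) → b:[3], c:[4, 5, 6, 7, 0, 1, 2]  free=[FFFFFFFF..]
after truncate(c, 3) → b:[3], c:[4, 5, 6]  free=[...FFFF...]
after unlink(b) → c:[4, 5, 6]  free=[....FFF...]
after truncate(c, 2) → c:[4, 5]  free=[....FF....]

blocks(c) = [4, 5]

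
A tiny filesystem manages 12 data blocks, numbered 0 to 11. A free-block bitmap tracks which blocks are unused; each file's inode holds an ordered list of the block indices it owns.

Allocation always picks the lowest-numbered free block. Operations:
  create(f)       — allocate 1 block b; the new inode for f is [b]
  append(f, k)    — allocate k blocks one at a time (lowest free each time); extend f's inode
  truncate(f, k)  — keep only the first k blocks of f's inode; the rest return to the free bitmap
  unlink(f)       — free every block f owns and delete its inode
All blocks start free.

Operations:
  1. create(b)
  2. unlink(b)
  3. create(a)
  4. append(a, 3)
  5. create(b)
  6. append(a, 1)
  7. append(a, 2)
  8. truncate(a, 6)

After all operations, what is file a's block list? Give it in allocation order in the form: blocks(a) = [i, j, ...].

create(b): bitmap=F........... | b=[0]
unlink(b): bitmap=............ | 
create(a): bitmap=F........... | a=[0]
append(a, 3): bitmap=FFFF........ | a=[0, 1, 2, 3]
create(b): bitmap=FFFFF....... | a=[0, 1, 2, 3] b=[4]
append(a, 1): bitmap=FFFFFF...... | a=[0, 1, 2, 3, 5] b=[4]
append(a, 2): bitmap=FFFFFFFF.... | a=[0, 1, 2, 3, 5, 6, 7] b=[4]
truncate(a, 6): bitmap=FFFFFFF..... | a=[0, 1, 2, 3, 5, 6] b=[4]

blocks(a) = [0, 1, 2, 3, 5, 6]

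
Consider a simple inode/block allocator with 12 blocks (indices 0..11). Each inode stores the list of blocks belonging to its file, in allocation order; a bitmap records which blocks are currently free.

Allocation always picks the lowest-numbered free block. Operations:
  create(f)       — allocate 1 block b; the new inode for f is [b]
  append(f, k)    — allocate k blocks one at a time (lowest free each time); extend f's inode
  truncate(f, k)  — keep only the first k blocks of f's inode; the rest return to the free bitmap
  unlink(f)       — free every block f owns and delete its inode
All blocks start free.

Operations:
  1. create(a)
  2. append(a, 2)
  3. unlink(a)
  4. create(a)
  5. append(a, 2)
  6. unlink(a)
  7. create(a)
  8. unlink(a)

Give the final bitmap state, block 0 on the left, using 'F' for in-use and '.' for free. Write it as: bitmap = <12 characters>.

bitmap = ............

create(a): bitmap=F........... | a=[0]
append(a, 2): bitmap=FFF......... | a=[0, 1, 2]
unlink(a): bitmap=............ | 
create(a): bitmap=F........... | a=[0]
append(a, 2): bitmap=FFF......... | a=[0, 1, 2]
unlink(a): bitmap=............ | 
create(a): bitmap=F........... | a=[0]
unlink(a): bitmap=............ | 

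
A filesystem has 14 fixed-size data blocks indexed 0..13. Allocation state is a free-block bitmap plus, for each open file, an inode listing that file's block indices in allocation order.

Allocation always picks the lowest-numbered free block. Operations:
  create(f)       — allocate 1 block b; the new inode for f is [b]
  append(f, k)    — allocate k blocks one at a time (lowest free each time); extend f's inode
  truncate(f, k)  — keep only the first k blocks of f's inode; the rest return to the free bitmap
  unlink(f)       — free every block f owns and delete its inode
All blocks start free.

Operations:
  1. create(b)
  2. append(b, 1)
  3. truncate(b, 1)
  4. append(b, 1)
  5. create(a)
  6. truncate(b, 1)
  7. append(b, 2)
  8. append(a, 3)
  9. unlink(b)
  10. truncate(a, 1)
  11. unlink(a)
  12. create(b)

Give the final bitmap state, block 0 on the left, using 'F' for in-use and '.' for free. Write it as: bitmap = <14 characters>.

[1] create(b) — b=0 (map F.............)
[2] append(b, 1) — b=0,1 (map FF............)
[3] truncate(b, 1) — b=0 (map F.............)
[4] append(b, 1) — b=0,1 (map FF............)
[5] create(a) — a=2 b=0,1 (map FFF...........)
[6] truncate(b, 1) — a=2 b=0 (map F.F...........)
[7] append(b, 2) — a=2 b=0,1,3 (map FFFF..........)
[8] append(a, 3) — a=2,4,5,6 b=0,1,3 (map FFFFFFF.......)
[9] unlink(b) — a=2,4,5,6 (map ..F.FFF.......)
[10] truncate(a, 1) — a=2 (map ..F...........)
[11] unlink(a) —  (map ..............)
[12] create(b) — b=0 (map F.............)

bitmap = F.............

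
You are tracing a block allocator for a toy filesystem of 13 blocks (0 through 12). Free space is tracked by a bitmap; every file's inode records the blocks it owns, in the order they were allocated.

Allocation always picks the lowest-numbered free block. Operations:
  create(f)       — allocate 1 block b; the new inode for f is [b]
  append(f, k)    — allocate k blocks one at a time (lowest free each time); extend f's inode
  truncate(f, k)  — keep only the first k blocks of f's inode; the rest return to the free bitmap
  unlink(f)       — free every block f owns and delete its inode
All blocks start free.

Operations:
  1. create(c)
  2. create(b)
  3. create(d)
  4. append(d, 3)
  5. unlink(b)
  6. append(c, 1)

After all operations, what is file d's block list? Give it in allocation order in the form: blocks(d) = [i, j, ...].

blocks(d) = [2, 3, 4, 5]

after create(c) → c:[0]  free=[F............]
after create(b) → b:[1], c:[0]  free=[FF...........]
after create(d) → b:[1], c:[0], d:[2]  free=[FFF..........]
after append(d, 3) → b:[1], c:[0], d:[2, 3, 4, 5]  free=[FFFFFF.......]
after unlink(b) → c:[0], d:[2, 3, 4, 5]  free=[F.FFFF.......]
after append(c, 1) → c:[0, 1], d:[2, 3, 4, 5]  free=[FFFFFF.......]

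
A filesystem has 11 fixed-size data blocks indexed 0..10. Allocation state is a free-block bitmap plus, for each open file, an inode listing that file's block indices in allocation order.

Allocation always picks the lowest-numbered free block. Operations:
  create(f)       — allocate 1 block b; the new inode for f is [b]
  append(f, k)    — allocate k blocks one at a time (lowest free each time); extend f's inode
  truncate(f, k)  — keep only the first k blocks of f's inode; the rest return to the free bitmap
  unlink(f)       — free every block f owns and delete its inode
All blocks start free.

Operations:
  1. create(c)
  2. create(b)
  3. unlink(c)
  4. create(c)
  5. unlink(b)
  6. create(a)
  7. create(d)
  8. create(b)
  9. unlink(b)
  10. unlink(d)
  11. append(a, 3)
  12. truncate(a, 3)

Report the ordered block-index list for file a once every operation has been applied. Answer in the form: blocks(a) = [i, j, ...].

blocks(a) = [1, 2, 3]

  1. create(c)  ⇒  F..........  {c→[0]}
  2. create(b)  ⇒  FF.........  {b→[1]; c→[0]}
  3. unlink(c)  ⇒  .F.........  {b→[1]}
  4. create(c)  ⇒  FF.........  {b→[1]; c→[0]}
  5. unlink(b)  ⇒  F..........  {c→[0]}
  6. create(a)  ⇒  FF.........  {a→[1]; c→[0]}
  7. create(d)  ⇒  FFF........  {a→[1]; c→[0]; d→[2]}
  8. create(b)  ⇒  FFFF.......  {a→[1]; b→[3]; c→[0]; d→[2]}
  9. unlink(b)  ⇒  FFF........  {a→[1]; c→[0]; d→[2]}
  10. unlink(d)  ⇒  FF.........  {a→[1]; c→[0]}
  11. append(a, 3)  ⇒  FFFFF......  {a→[1, 2, 3, 4]; c→[0]}
  12. truncate(a, 3)  ⇒  FFFF.......  {a→[1, 2, 3]; c→[0]}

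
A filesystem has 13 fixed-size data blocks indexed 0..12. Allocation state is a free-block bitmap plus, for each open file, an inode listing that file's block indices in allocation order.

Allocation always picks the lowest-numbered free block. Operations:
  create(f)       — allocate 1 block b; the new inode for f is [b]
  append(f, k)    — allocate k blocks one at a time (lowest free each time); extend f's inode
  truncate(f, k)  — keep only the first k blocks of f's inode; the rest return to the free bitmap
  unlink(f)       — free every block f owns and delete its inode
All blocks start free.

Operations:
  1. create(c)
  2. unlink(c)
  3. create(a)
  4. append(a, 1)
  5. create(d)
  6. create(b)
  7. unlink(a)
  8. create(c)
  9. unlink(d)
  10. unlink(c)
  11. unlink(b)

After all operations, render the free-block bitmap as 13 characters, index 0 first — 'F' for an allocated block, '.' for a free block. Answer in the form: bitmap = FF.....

after create(c) → c:[0]  free=[F............]
after unlink(c) →   free=[.............]
after create(a) → a:[0]  free=[F............]
after append(a, 1) → a:[0, 1]  free=[FF...........]
after create(d) → a:[0, 1], d:[2]  free=[FFF..........]
after create(b) → a:[0, 1], b:[3], d:[2]  free=[FFFF.........]
after unlink(a) → b:[3], d:[2]  free=[..FF.........]
after create(c) → b:[3], c:[0], d:[2]  free=[F.FF.........]
after unlink(d) → b:[3], c:[0]  free=[F..F.........]
after unlink(c) → b:[3]  free=[...F.........]
after unlink(b) →   free=[.............]

bitmap = .............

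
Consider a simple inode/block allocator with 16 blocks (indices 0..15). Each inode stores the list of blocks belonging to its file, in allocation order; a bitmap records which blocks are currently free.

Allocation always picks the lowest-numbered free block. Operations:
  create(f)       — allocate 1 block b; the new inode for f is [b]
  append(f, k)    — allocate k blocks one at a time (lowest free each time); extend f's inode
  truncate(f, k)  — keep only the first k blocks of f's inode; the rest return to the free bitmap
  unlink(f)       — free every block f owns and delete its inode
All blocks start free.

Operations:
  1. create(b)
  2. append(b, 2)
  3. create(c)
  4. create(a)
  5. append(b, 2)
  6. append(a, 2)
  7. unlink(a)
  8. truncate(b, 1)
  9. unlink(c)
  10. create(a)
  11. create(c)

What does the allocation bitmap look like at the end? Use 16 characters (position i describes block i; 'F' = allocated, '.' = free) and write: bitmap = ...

bitmap = FFF.............

  1. create(b)  ⇒  F...............  {b→[0]}
  2. append(b, 2)  ⇒  FFF.............  {b→[0, 1, 2]}
  3. create(c)  ⇒  FFFF............  {b→[0, 1, 2]; c→[3]}
  4. create(a)  ⇒  FFFFF...........  {a→[4]; b→[0, 1, 2]; c→[3]}
  5. append(b, 2)  ⇒  FFFFFFF.........  {a→[4]; b→[0, 1, 2, 5, 6]; c→[3]}
  6. append(a, 2)  ⇒  FFFFFFFFF.......  {a→[4, 7, 8]; b→[0, 1, 2, 5, 6]; c→[3]}
  7. unlink(a)  ⇒  FFFF.FF.........  {b→[0, 1, 2, 5, 6]; c→[3]}
  8. truncate(b, 1)  ⇒  F..F............  {b→[0]; c→[3]}
  9. unlink(c)  ⇒  F...............  {b→[0]}
  10. create(a)  ⇒  FF..............  {a→[1]; b→[0]}
  11. create(c)  ⇒  FFF.............  {a→[1]; b→[0]; c→[2]}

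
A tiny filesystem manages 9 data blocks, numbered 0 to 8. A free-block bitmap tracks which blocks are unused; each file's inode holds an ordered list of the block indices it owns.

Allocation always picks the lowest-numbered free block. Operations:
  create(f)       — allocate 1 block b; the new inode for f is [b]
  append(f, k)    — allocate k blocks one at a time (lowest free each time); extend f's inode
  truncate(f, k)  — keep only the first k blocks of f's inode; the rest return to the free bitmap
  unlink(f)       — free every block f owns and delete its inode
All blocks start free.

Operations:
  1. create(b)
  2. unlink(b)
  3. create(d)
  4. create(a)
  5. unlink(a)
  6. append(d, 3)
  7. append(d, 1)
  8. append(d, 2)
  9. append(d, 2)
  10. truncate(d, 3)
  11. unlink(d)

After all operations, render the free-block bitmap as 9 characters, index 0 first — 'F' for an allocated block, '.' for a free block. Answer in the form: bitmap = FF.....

bitmap = .........

  1. create(b)  ⇒  F........  {b→[0]}
  2. unlink(b)  ⇒  .........  {}
  3. create(d)  ⇒  F........  {d→[0]}
  4. create(a)  ⇒  FF.......  {a→[1]; d→[0]}
  5. unlink(a)  ⇒  F........  {d→[0]}
  6. append(d, 3)  ⇒  FFFF.....  {d→[0, 1, 2, 3]}
  7. append(d, 1)  ⇒  FFFFF....  {d→[0, 1, 2, 3, 4]}
  8. append(d, 2)  ⇒  FFFFFFF..  {d→[0, 1, 2, 3, 4, 5, 6]}
  9. append(d, 2)  ⇒  FFFFFFFFF  {d→[0, 1, 2, 3, 4, 5, 6, 7, 8]}
  10. truncate(d, 3)  ⇒  FFF......  {d→[0, 1, 2]}
  11. unlink(d)  ⇒  .........  {}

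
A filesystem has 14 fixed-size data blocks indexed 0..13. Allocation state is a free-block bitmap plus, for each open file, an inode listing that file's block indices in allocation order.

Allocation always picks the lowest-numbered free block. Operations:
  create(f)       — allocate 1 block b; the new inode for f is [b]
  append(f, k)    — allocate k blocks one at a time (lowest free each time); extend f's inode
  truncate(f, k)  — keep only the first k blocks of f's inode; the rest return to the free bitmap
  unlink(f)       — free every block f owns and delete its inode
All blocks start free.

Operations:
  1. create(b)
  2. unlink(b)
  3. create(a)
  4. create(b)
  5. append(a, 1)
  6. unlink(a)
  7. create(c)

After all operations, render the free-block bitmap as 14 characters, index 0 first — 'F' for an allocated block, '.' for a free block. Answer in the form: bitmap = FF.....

bitmap = FF............

create(b): bitmap=F............. | b=[0]
unlink(b): bitmap=.............. | 
create(a): bitmap=F............. | a=[0]
create(b): bitmap=FF............ | a=[0] b=[1]
append(a, 1): bitmap=FFF........... | a=[0, 2] b=[1]
unlink(a): bitmap=.F............ | b=[1]
create(c): bitmap=FF............ | b=[1] c=[0]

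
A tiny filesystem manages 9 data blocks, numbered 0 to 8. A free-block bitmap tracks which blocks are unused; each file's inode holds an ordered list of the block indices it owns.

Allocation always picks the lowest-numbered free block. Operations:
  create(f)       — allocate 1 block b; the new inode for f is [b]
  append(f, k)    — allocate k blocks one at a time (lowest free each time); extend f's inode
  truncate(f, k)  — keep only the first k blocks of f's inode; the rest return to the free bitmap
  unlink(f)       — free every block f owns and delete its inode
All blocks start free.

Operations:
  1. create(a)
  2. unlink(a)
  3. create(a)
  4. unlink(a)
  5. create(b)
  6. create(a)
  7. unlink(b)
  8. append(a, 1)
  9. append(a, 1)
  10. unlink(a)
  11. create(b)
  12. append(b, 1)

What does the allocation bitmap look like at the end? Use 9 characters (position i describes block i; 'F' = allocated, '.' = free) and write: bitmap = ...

after create(a) → a:[0]  free=[F........]
after unlink(a) →   free=[.........]
after create(a) → a:[0]  free=[F........]
after unlink(a) →   free=[.........]
after create(b) → b:[0]  free=[F........]
after create(a) → a:[1], b:[0]  free=[FF.......]
after unlink(b) → a:[1]  free=[.F.......]
after append(a, 1) → a:[1, 0]  free=[FF.......]
after append(a, 1) → a:[1, 0, 2]  free=[FFF......]
after unlink(a) →   free=[.........]
after create(b) → b:[0]  free=[F........]
after append(b, 1) → b:[0, 1]  free=[FF.......]

bitmap = FF.......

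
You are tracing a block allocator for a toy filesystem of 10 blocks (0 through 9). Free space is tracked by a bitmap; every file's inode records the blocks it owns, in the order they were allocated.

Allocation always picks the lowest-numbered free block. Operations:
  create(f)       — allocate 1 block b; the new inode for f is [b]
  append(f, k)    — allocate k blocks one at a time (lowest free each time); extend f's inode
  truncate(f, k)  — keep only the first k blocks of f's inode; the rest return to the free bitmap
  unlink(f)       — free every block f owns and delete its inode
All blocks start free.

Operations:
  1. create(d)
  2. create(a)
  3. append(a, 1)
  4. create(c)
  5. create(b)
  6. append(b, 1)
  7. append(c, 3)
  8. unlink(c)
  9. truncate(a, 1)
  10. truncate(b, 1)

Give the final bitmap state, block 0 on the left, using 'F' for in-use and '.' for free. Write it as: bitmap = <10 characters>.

bitmap = FF..F.....

[1] create(d) — d=0 (map F.........)
[2] create(a) — a=1 d=0 (map FF........)
[3] append(a, 1) — a=1,2 d=0 (map FFF.......)
[4] create(c) — a=1,2 c=3 d=0 (map FFFF......)
[5] create(b) — a=1,2 b=4 c=3 d=0 (map FFFFF.....)
[6] append(b, 1) — a=1,2 b=4,5 c=3 d=0 (map FFFFFF....)
[7] append(c, 3) — a=1,2 b=4,5 c=3,6,7,8 d=0 (map FFFFFFFFF.)
[8] unlink(c) — a=1,2 b=4,5 d=0 (map FFF.FF....)
[9] truncate(a, 1) — a=1 b=4,5 d=0 (map FF..FF....)
[10] truncate(b, 1) — a=1 b=4 d=0 (map FF..F.....)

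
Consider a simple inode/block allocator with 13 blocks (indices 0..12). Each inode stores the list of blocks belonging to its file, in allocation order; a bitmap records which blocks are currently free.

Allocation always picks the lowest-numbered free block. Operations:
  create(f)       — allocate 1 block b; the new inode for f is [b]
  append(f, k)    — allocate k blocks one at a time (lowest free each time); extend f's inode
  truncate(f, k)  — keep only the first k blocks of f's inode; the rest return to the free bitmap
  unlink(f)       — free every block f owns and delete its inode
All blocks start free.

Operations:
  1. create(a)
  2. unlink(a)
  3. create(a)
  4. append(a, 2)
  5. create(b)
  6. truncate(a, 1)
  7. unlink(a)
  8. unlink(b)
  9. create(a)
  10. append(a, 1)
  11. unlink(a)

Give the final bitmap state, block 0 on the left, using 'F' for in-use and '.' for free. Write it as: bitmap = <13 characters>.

bitmap = .............

[1] create(a) — a=0 (map F............)
[2] unlink(a) —  (map .............)
[3] create(a) — a=0 (map F............)
[4] append(a, 2) — a=0,1,2 (map FFF..........)
[5] create(b) — a=0,1,2 b=3 (map FFFF.........)
[6] truncate(a, 1) — a=0 b=3 (map F..F.........)
[7] unlink(a) — b=3 (map ...F.........)
[8] unlink(b) —  (map .............)
[9] create(a) — a=0 (map F............)
[10] append(a, 1) — a=0,1 (map FF...........)
[11] unlink(a) —  (map .............)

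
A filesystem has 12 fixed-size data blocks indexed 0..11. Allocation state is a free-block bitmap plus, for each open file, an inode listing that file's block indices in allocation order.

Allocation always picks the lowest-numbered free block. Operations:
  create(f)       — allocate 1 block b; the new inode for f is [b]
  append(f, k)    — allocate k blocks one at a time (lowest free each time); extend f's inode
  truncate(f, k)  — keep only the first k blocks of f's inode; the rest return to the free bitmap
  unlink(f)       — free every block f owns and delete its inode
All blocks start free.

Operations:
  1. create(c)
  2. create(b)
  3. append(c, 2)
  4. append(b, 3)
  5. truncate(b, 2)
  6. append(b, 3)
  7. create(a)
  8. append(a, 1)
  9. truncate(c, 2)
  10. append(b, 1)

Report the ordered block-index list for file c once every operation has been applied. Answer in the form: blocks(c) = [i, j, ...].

blocks(c) = [0, 2]

after create(c) → c:[0]  free=[F...........]
after create(b) → b:[1], c:[0]  free=[FF..........]
after append(c, 2) → b:[1], c:[0, 2, 3]  free=[FFFF........]
after append(b, 3) → b:[1, 4, 5, 6], c:[0, 2, 3]  free=[FFFFFFF.....]
after truncate(b, 2) → b:[1, 4], c:[0, 2, 3]  free=[FFFFF.......]
after append(b, 3) → b:[1, 4, 5, 6, 7], c:[0, 2, 3]  free=[FFFFFFFF....]
after create(a) → a:[8], b:[1, 4, 5, 6, 7], c:[0, 2, 3]  free=[FFFFFFFFF...]
after append(a, 1) → a:[8, 9], b:[1, 4, 5, 6, 7], c:[0, 2, 3]  free=[FFFFFFFFFF..]
after truncate(c, 2) → a:[8, 9], b:[1, 4, 5, 6, 7], c:[0, 2]  free=[FFF.FFFFFF..]
after append(b, 1) → a:[8, 9], b:[1, 4, 5, 6, 7, 3], c:[0, 2]  free=[FFFFFFFFFF..]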